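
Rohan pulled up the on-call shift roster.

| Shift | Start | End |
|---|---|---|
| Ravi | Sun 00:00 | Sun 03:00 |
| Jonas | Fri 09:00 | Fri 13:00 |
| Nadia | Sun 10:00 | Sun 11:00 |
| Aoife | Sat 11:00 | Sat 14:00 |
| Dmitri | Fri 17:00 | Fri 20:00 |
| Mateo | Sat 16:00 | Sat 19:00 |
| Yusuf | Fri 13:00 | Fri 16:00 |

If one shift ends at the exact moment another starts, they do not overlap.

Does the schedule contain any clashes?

Check each pair: they overlap iff neither finishes before the other starts.
Sorted by start: Jonas, Yusuf, Dmitri, Aoife, Mateo, Ravi, Nadia.
Yusuf starts exactly when Jonas ends (back-to-back, no overlap) — done with Jonas.
Dmitri starts after Yusuf ends — done with Yusuf.
Aoife starts after Dmitri ends — done with Dmitri.
Mateo starts after Aoife ends — done with Aoife.
Ravi starts after Mateo ends — done with Mateo.
Nadia starts after Ravi ends.
Every pair is clear; the schedule has no overlaps.

No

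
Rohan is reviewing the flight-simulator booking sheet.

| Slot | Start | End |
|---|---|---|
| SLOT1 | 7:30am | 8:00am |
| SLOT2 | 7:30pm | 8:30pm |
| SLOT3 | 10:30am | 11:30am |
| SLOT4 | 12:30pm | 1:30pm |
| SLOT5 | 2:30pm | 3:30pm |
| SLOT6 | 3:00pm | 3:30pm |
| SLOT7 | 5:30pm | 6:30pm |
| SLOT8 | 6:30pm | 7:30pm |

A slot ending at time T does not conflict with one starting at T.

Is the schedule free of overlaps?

No

Sorted by start: SLOT1, SLOT3, SLOT4, SLOT5, SLOT6, SLOT7, SLOT8, SLOT2.
SLOT3 starts after SLOT1 ends, so SLOT1 has no further overlaps.
SLOT4 starts after SLOT3 ends, so SLOT3 has no further overlaps.
SLOT5 starts after SLOT4 ends, so SLOT4 has no further overlaps.
SLOT6 starts before SLOT5 ends → SLOT5 and SLOT6 overlap.
That's a conflict, so the schedule is not conflict-free.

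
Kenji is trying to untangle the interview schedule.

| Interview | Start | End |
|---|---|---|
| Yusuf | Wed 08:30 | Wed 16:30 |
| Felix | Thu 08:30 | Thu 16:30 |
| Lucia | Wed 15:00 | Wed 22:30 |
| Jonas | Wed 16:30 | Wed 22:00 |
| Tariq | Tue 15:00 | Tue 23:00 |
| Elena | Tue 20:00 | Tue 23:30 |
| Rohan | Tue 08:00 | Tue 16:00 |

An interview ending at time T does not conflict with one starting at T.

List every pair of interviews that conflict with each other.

Elena & Tariq, Jonas & Lucia, Lucia & Yusuf, Rohan & Tariq

Two intervals overlap when each starts before the other ends.
Sorted by start: Rohan, Tariq, Elena, Yusuf, Lucia, Jonas, Felix.
Tariq starts before Rohan ends → Rohan and Tariq overlap.
Elena starts after Rohan ends; Rohan is clear from here.
Elena starts before Tariq ends → Tariq and Elena overlap.
Yusuf starts after Tariq ends; Tariq is clear from here.
Yusuf starts after Elena ends; Elena is clear from here.
Lucia starts before Yusuf ends → Yusuf and Lucia overlap.
Jonas starts exactly when Yusuf ends (back-to-back, no overlap); Yusuf is clear from here.
Jonas starts before Lucia ends → Lucia and Jonas overlap.
Felix starts after Lucia ends.
Felix starts after Jonas ends.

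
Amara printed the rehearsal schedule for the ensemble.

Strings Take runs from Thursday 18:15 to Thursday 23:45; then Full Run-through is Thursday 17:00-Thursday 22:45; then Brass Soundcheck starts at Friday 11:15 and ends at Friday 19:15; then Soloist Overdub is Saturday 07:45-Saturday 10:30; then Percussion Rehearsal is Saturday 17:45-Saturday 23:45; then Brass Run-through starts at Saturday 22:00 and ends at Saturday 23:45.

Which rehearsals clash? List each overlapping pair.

Sorted by start: Full Run-through, Strings Take, Brass Soundcheck, Soloist Overdub, Percussion Rehearsal, Brass Run-through.
Strings Take starts before Full Run-through ends → Full Run-through and Strings Take overlap.
Brass Soundcheck starts after Full Run-through ends, so nothing later overlaps Full Run-through either.
Brass Soundcheck starts after Strings Take ends, so nothing later overlaps Strings Take either.
Soloist Overdub starts after Brass Soundcheck ends, so nothing later overlaps Brass Soundcheck either.
Percussion Rehearsal starts after Soloist Overdub ends, so nothing later overlaps Soloist Overdub either.
Brass Run-through starts before Percussion Rehearsal ends → Percussion Rehearsal and Brass Run-through overlap.

Brass Run-through & Percussion Rehearsal, Full Run-through & Strings Take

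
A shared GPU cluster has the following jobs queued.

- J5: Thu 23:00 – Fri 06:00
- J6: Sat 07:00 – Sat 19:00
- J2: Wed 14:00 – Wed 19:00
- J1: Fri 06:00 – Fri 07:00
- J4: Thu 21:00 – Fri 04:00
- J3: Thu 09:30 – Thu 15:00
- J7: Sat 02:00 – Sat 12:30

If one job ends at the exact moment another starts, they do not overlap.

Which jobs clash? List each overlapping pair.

J4 & J5, J6 & J7

Two intervals overlap when each starts before the other ends.
Sorted by start: J2, J3, J4, J5, J1, J7, J6.
J3 starts after J2 ends; J2 is clear from here.
J4 starts after J3 ends; J3 is clear from here.
J5 starts before J4 ends → J4 and J5 overlap.
J1 starts after J4 ends; J4 is clear from here.
J1 starts exactly when J5 ends (back-to-back, no overlap); J5 is clear from here.
J7 starts after J1 ends; J1 is clear from here.
J6 starts before J7 ends → J7 and J6 overlap.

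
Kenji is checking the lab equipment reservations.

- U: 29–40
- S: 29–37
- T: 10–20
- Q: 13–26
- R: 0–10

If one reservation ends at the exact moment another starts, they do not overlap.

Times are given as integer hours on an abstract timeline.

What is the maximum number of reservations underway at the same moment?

Sweep the timeline, counting +1 at each start and −1 at each end (ends before starts at a tie):
0 start R → 1
10 end R → 0
10 start T → 1
13 start Q → 2
20 end T → 1
26 end Q → 0
29 start S → 1
29 start U → 2
37 end S → 1
40 end U → 0
Peak is 2, at 13 (Q, T).

2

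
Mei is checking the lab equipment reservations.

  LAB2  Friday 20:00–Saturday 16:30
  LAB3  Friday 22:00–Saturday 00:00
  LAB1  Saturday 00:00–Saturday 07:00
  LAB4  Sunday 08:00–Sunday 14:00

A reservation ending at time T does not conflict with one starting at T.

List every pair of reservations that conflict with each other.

Sorted by start: LAB2, LAB3, LAB1, LAB4.
LAB3 starts before LAB2 ends → LAB2 and LAB3 overlap.
LAB1 starts before LAB2 ends → LAB2 and LAB1 overlap.
LAB4 starts after LAB2 ends.
LAB1 starts exactly when LAB3 ends (back-to-back, no overlap) — done with LAB3.
LAB4 starts after LAB1 ends.

LAB1 & LAB2, LAB2 & LAB3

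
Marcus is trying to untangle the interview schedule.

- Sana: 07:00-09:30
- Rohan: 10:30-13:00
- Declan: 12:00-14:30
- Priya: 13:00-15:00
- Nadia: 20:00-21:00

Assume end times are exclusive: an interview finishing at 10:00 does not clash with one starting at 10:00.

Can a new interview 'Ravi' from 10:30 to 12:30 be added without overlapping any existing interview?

No — it overlaps Declan, Rohan

Sana: ends 09:30 at or before Ravi starts 10:30 → clear.
Rohan: starts 10:30 before Ravi ends 12:30, and ends 13:00 after Ravi starts 10:30 → overlap.
Declan: starts 12:00 before Ravi ends 12:30, and ends 14:30 after Ravi starts 10:30 → overlap.
Priya: starts 13:00 at or after Ravi ends 12:30 → clear.
Nadia: starts 20:00 at or after Ravi ends 12:30 → clear.
Ravi overlaps Rohan, Declan.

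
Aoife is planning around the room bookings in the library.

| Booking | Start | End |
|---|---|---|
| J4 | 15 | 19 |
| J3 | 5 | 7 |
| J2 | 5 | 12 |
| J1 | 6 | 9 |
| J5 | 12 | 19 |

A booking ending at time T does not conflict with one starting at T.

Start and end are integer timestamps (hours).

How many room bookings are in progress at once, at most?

3

Sort all start/end points and keep a running count:
5 start J2 → 1
5 start J3 → 2
6 start J1 → 3
7 end J3 → 2
9 end J1 → 1
12 end J2 → 0
12 start J5 → 1
15 start J4 → 2
19 end J4 → 1
19 end J5 → 0
Peak is 3, at 6 (J1, J2, J3).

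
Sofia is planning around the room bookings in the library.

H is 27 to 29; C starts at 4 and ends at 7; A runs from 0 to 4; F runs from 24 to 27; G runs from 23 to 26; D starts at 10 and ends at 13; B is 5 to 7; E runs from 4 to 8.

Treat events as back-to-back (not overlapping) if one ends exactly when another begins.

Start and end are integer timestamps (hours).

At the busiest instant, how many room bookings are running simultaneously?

Walk through starts and ends in time order (an end at T is processed before a start at T):
0 start A → 1
4 end A → 0
4 start C → 1
4 start E → 2
5 start B → 3
7 end B → 2
7 end C → 1
8 end E → 0
10 start D → 1
13 end D → 0
23 start G → 1
24 start F → 2
26 end G → 1
27 end F → 0
27 start H → 1
29 end H → 0
Peak is 3, at 5 (B, C, E).

3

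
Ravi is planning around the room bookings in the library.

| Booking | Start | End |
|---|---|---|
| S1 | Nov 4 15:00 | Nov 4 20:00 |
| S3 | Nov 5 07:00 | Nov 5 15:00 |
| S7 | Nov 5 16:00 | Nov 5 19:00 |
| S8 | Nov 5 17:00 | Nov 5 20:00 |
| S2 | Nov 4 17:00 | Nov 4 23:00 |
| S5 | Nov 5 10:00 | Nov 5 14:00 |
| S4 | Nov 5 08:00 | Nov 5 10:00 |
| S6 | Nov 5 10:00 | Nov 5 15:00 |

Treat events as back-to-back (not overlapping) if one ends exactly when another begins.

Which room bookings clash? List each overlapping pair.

Check each pair: they overlap iff neither finishes before the other starts.
Sorted by start: S1, S2, S3, S4, S5, S6, S7, S8.
S2 starts before S1 ends → S1 and S2 overlap.
S3 starts after S1 ends, so nothing later overlaps S1 either.
S3 starts after S2 ends, so nothing later overlaps S2 either.
S4 starts before S3 ends → S3 and S4 overlap.
S5 starts before S3 ends → S3 and S5 overlap.
S6 starts before S3 ends → S3 and S6 overlap.
S7 starts after S3 ends, so nothing later overlaps S3 either.
S5 starts exactly when S4 ends (back-to-back, no overlap), so nothing later overlaps S4 either.
S6 starts before S5 ends → S5 and S6 overlap.
S7 starts after S5 ends, so nothing later overlaps S5 either.
S7 starts after S6 ends, so nothing later overlaps S6 either.
S8 starts before S7 ends → S7 and S8 overlap.

S1 & S2, S3 & S4, S3 & S5, S3 & S6, S5 & S6, S7 & S8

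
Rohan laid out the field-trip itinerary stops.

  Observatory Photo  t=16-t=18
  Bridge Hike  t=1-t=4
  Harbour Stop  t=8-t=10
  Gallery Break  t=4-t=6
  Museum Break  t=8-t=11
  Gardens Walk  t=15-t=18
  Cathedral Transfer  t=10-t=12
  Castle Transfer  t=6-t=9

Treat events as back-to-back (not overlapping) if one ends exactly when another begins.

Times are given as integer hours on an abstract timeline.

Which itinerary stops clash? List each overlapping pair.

Castle Transfer & Harbour Stop, Castle Transfer & Museum Break, Cathedral Transfer & Museum Break, Gardens Walk & Observatory Photo, Harbour Stop & Museum Break

Sorted by start: Bridge Hike, Gallery Break, Castle Transfer, Museum Break, Harbour Stop, Cathedral Transfer, Gardens Walk, Observatory Photo.
Gallery Break starts exactly when Bridge Hike ends (back-to-back, no overlap); Bridge Hike is clear from here.
Castle Transfer starts exactly when Gallery Break ends (back-to-back, no overlap); Gallery Break is clear from here.
Museum Break starts before Castle Transfer ends → Castle Transfer and Museum Break overlap.
Harbour Stop starts before Castle Transfer ends → Castle Transfer and Harbour Stop overlap.
Cathedral Transfer starts after Castle Transfer ends; Castle Transfer is clear from here.
Harbour Stop starts before Museum Break ends → Museum Break and Harbour Stop overlap.
Cathedral Transfer starts before Museum Break ends → Museum Break and Cathedral Transfer overlap.
Gardens Walk starts after Museum Break ends; Museum Break is clear from here.
Cathedral Transfer starts exactly when Harbour Stop ends (back-to-back, no overlap); Harbour Stop is clear from here.
Gardens Walk starts after Cathedral Transfer ends; Cathedral Transfer is clear from here.
Observatory Photo starts before Gardens Walk ends → Gardens Walk and Observatory Photo overlap.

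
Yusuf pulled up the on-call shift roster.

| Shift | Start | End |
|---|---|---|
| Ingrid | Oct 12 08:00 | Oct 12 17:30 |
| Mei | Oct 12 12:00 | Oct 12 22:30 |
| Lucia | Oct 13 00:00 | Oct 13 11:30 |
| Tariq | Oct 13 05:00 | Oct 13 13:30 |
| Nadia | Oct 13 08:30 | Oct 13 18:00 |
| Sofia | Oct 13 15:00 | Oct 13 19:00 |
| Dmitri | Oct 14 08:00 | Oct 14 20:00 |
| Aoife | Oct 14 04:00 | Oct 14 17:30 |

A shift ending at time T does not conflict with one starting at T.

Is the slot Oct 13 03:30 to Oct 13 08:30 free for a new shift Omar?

Ingrid: ends Oct 12 17:30 at or before Omar starts Oct 13 03:30 → clear.
Mei: ends Oct 12 22:30 at or before Omar starts Oct 13 03:30 → clear.
Lucia: starts Oct 13 00:00 before Omar ends Oct 13 08:30, and ends Oct 13 11:30 after Omar starts Oct 13 03:30 → overlap.
Tariq: starts Oct 13 05:00 before Omar ends Oct 13 08:30, and ends Oct 13 13:30 after Omar starts Oct 13 03:30 → overlap.
Nadia: starts Oct 13 08:30 at or after Omar ends Oct 13 08:30 → clear.
Sofia: starts Oct 13 15:00 at or after Omar ends Oct 13 08:30 → clear.
Aoife: starts Oct 14 04:00 at or after Omar ends Oct 13 08:30 → clear.
Dmitri: starts Oct 14 08:00 at or after Omar ends Oct 13 08:30 → clear.
Omar overlaps Lucia, Tariq.

No — it overlaps Lucia, Tariq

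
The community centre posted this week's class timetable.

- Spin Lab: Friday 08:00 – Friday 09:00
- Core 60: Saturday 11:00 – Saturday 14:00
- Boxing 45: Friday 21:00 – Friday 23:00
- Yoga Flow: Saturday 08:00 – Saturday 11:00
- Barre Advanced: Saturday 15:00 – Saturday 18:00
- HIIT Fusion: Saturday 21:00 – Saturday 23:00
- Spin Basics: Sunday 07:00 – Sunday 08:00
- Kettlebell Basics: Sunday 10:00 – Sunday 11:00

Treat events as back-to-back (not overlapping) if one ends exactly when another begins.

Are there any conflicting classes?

No

Sorted by start: Spin Lab, Boxing 45, Yoga Flow, Core 60, Barre Advanced, HIIT Fusion, Spin Basics, Kettlebell Basics.
Boxing 45 starts after Spin Lab ends; Spin Lab is clear from here.
Yoga Flow starts after Boxing 45 ends; Boxing 45 is clear from here.
Core 60 starts exactly when Yoga Flow ends (back-to-back, no overlap); Yoga Flow is clear from here.
Barre Advanced starts after Core 60 ends; Core 60 is clear from here.
HIIT Fusion starts after Barre Advanced ends; Barre Advanced is clear from here.
Spin Basics starts after HIIT Fusion ends; HIIT Fusion is clear from here.
Kettlebell Basics starts after Spin Basics ends.
Every pair is clear; the schedule has no overlaps.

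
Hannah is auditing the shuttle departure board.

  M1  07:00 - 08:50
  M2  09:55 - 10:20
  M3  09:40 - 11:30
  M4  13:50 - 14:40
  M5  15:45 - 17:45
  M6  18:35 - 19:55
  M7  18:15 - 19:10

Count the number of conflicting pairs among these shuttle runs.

2

Sorted by start: M1, M3, M2, M4, M5, M7, M6.
M3 starts after M1 ends; M1 is clear from here.
M2 starts before M3 ends → M3 and M2 overlap.
M4 starts after M3 ends; M3 is clear from here.
M4 starts after M2 ends; M2 is clear from here.
M5 starts after M4 ends; M4 is clear from here.
M7 starts after M5 ends; M5 is clear from here.
M6 starts before M7 ends → M7 and M6 overlap.
Overlapping pairs: M2 & M3, M6 & M7 — 2 in total.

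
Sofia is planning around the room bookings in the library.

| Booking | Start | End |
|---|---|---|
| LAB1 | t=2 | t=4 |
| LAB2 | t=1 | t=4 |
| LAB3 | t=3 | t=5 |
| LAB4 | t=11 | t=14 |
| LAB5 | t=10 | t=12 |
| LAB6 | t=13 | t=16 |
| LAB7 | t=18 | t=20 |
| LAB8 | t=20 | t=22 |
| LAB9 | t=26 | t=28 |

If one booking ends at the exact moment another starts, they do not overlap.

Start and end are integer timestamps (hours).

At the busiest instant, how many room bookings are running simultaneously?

3

Walk through starts and ends in time order (an end at T is processed before a start at T):
t=1 start LAB2 → 1
t=2 start LAB1 → 2
t=3 start LAB3 → 3
t=4 end LAB1 → 2
t=4 end LAB2 → 1
t=5 end LAB3 → 0
t=10 start LAB5 → 1
t=11 start LAB4 → 2
t=12 end LAB5 → 1
t=13 start LAB6 → 2
t=14 end LAB4 → 1
t=16 end LAB6 → 0
t=18 start LAB7 → 1
t=20 end LAB7 → 0
t=20 start LAB8 → 1
t=22 end LAB8 → 0
t=26 start LAB9 → 1
t=28 end LAB9 → 0
Peak is 3, at t=3 (LAB1, LAB2, LAB3).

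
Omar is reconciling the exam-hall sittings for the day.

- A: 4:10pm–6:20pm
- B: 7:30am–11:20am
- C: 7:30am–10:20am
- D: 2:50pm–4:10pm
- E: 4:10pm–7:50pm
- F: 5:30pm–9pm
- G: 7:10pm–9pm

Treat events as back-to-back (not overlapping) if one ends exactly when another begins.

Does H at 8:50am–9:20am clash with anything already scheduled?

B: starts 7:30am before H ends 9:20am, and ends 11:20am after H starts 8:50am → overlap.
C: starts 7:30am before H ends 9:20am, and ends 10:20am after H starts 8:50am → overlap.
D: starts 2:50pm at or after H ends 9:20am → clear.
A: starts 4:10pm at or after H ends 9:20am → clear.
E: starts 4:10pm at or after H ends 9:20am → clear.
F: starts 5:30pm at or after H ends 9:20am → clear.
G: starts 7:10pm at or after H ends 9:20am → clear.
H overlaps B, C.

Yes — it overlaps B, C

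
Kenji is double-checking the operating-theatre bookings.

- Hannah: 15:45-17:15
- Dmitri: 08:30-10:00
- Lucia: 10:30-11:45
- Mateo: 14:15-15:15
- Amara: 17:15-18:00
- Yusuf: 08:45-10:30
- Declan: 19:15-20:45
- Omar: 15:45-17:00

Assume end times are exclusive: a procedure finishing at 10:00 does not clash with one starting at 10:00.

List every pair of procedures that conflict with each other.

Dmitri & Yusuf, Hannah & Omar

Sorted by start: Dmitri, Yusuf, Lucia, Mateo, Omar, Hannah, Amara, Declan.
Yusuf starts before Dmitri ends → Dmitri and Yusuf overlap.
Lucia starts after Dmitri ends, so Dmitri has no further overlaps.
Lucia starts exactly when Yusuf ends (back-to-back, no overlap), so Yusuf has no further overlaps.
Mateo starts after Lucia ends, so Lucia has no further overlaps.
Omar starts after Mateo ends, so Mateo has no further overlaps.
Hannah starts before Omar ends → Omar and Hannah overlap.
Amara starts after Omar ends, so Omar has no further overlaps.
Amara starts exactly when Hannah ends (back-to-back, no overlap), so Hannah has no further overlaps.
Declan starts after Amara ends.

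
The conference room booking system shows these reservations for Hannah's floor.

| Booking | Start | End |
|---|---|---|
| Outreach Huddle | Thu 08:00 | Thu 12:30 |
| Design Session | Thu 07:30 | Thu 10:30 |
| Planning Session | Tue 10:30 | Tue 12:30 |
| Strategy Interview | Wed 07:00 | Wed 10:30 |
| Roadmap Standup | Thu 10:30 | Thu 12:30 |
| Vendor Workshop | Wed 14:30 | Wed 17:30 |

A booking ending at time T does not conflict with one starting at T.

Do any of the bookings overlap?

Yes

Sorted by start: Planning Session, Strategy Interview, Vendor Workshop, Design Session, Outreach Huddle, Roadmap Standup.
Strategy Interview starts after Planning Session ends, so nothing later overlaps Planning Session either.
Vendor Workshop starts after Strategy Interview ends, so nothing later overlaps Strategy Interview either.
Design Session starts after Vendor Workshop ends, so nothing later overlaps Vendor Workshop either.
Outreach Huddle starts before Design Session ends → Design Session and Outreach Huddle overlap.
That's a conflict, so the schedule is not conflict-free.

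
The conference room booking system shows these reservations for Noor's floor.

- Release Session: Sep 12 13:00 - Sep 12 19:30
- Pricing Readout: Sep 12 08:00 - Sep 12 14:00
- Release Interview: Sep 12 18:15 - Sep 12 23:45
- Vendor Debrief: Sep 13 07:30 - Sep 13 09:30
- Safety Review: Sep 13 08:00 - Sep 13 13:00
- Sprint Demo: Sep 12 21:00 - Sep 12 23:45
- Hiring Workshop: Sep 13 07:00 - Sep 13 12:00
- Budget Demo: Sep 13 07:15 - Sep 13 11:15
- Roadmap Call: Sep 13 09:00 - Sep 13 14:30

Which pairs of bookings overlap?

Budget Demo & Hiring Workshop, Budget Demo & Roadmap Call, Budget Demo & Safety Review, Budget Demo & Vendor Debrief, Hiring Workshop & Roadmap Call, Hiring Workshop & Safety Review, Hiring Workshop & Vendor Debrief, Pricing Readout & Release Session, Release Interview & Release Session, Release Interview & Sprint Demo, Roadmap Call & Safety Review, Roadmap Call & Vendor Debrief, Safety Review & Vendor Debrief

Sorted by start: Pricing Readout, Release Session, Release Interview, Sprint Demo, Hiring Workshop, Budget Demo, Vendor Debrief, Safety Review, Roadmap Call.
Release Session starts before Pricing Readout ends → Pricing Readout and Release Session overlap.
Release Interview starts after Pricing Readout ends; Pricing Readout is clear from here.
Release Interview starts before Release Session ends → Release Session and Release Interview overlap.
Sprint Demo starts after Release Session ends; Release Session is clear from here.
Sprint Demo starts before Release Interview ends → Release Interview and Sprint Demo overlap.
Hiring Workshop starts after Release Interview ends; Release Interview is clear from here.
Hiring Workshop starts after Sprint Demo ends; Sprint Demo is clear from here.
Budget Demo starts before Hiring Workshop ends → Hiring Workshop and Budget Demo overlap.
Vendor Debrief starts before Hiring Workshop ends → Hiring Workshop and Vendor Debrief overlap.
Safety Review starts before Hiring Workshop ends → Hiring Workshop and Safety Review overlap.
Roadmap Call starts before Hiring Workshop ends → Hiring Workshop and Roadmap Call overlap.
Vendor Debrief starts before Budget Demo ends → Budget Demo and Vendor Debrief overlap.
Safety Review starts before Budget Demo ends → Budget Demo and Safety Review overlap.
Roadmap Call starts before Budget Demo ends → Budget Demo and Roadmap Call overlap.
Safety Review starts before Vendor Debrief ends → Vendor Debrief and Safety Review overlap.
Roadmap Call starts before Vendor Debrief ends → Vendor Debrief and Roadmap Call overlap.
Roadmap Call starts before Safety Review ends → Safety Review and Roadmap Call overlap.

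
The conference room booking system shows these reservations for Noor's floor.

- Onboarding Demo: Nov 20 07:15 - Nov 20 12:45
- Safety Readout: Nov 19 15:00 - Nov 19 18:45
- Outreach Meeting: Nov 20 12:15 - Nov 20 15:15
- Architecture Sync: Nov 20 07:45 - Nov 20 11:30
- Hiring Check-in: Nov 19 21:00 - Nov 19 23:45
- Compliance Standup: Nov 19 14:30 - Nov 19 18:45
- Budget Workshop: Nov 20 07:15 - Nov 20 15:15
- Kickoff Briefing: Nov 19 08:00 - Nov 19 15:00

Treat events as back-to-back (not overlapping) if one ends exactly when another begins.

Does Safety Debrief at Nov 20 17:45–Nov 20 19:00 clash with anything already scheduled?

Kickoff Briefing: ends Nov 19 15:00 at or before Safety Debrief starts Nov 20 17:45 → clear.
Compliance Standup: ends Nov 19 18:45 at or before Safety Debrief starts Nov 20 17:45 → clear.
Safety Readout: ends Nov 19 18:45 at or before Safety Debrief starts Nov 20 17:45 → clear.
Hiring Check-in: ends Nov 19 23:45 at or before Safety Debrief starts Nov 20 17:45 → clear.
Budget Workshop: ends Nov 20 15:15 at or before Safety Debrief starts Nov 20 17:45 → clear.
Onboarding Demo: ends Nov 20 12:45 at or before Safety Debrief starts Nov 20 17:45 → clear.
Architecture Sync: ends Nov 20 11:30 at or before Safety Debrief starts Nov 20 17:45 → clear.
Outreach Meeting: ends Nov 20 15:15 at or before Safety Debrief starts Nov 20 17:45 → clear.

No — it doesn't clash with anything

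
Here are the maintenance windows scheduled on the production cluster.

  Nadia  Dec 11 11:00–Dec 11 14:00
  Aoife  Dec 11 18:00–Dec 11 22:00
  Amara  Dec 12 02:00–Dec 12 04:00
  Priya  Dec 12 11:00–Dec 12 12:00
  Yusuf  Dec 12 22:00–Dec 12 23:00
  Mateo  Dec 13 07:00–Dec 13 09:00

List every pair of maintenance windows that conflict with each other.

no conflicts

Sorted by start: Nadia, Aoife, Amara, Priya, Yusuf, Mateo.
Aoife starts after Nadia ends, so Nadia has no further overlaps.
Amara starts after Aoife ends, so Aoife has no further overlaps.
Priya starts after Amara ends, so Amara has no further overlaps.
Yusuf starts after Priya ends, so Priya has no further overlaps.
Mateo starts after Yusuf ends.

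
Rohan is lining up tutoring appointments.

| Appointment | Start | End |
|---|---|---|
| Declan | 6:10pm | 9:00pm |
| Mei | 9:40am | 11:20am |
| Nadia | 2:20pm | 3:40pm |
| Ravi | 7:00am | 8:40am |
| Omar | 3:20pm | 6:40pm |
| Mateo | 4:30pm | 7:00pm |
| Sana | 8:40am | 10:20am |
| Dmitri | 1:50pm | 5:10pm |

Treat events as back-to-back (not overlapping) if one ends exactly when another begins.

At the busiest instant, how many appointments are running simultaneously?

3

Walk through starts and ends in time order (an end at T is processed before a start at T):
7:00am start Ravi → 1
8:40am end Ravi → 0
8:40am start Sana → 1
9:40am start Mei → 2
10:20am end Sana → 1
11:20am end Mei → 0
1:50pm start Dmitri → 1
2:20pm start Nadia → 2
3:20pm start Omar → 3
3:40pm end Nadia → 2
4:30pm start Mateo → 3
5:10pm end Dmitri → 2
6:10pm start Declan → 3
6:40pm end Omar → 2
7:00pm end Mateo → 1
9:00pm end Declan → 0
Peak is 3, at 3:20pm (Dmitri, Nadia, Omar).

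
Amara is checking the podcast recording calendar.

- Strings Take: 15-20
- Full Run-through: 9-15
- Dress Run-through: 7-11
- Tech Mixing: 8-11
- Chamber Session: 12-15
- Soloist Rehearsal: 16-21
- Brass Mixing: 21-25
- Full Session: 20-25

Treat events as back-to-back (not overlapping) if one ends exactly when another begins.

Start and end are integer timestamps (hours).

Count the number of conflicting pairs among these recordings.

7

Sorted by start: Dress Run-through, Tech Mixing, Full Run-through, Chamber Session, Strings Take, Soloist Rehearsal, Full Session, Brass Mixing.
Tech Mixing starts before Dress Run-through ends → Dress Run-through and Tech Mixing overlap.
Full Run-through starts before Dress Run-through ends → Dress Run-through and Full Run-through overlap.
Chamber Session starts after Dress Run-through ends; Dress Run-through is clear from here.
Full Run-through starts before Tech Mixing ends → Tech Mixing and Full Run-through overlap.
Chamber Session starts after Tech Mixing ends; Tech Mixing is clear from here.
Chamber Session starts before Full Run-through ends → Full Run-through and Chamber Session overlap.
Strings Take starts exactly when Full Run-through ends (back-to-back, no overlap); Full Run-through is clear from here.
Strings Take starts exactly when Chamber Session ends (back-to-back, no overlap); Chamber Session is clear from here.
Soloist Rehearsal starts before Strings Take ends → Strings Take and Soloist Rehearsal overlap.
Full Session starts exactly when Strings Take ends (back-to-back, no overlap); Strings Take is clear from here.
Full Session starts before Soloist Rehearsal ends → Soloist Rehearsal and Full Session overlap.
Brass Mixing starts exactly when Soloist Rehearsal ends (back-to-back, no overlap).
Brass Mixing starts before Full Session ends → Full Session and Brass Mixing overlap.
Overlapping pairs: Brass Mixing & Full Session, Chamber Session & Full Run-through, Dress Run-through & Full Run-through, Dress Run-through & Tech Mixing, Full Run-through & Tech Mixing, Full Session & Soloist Rehearsal, Soloist Rehearsal & Strings Take — 7 in total.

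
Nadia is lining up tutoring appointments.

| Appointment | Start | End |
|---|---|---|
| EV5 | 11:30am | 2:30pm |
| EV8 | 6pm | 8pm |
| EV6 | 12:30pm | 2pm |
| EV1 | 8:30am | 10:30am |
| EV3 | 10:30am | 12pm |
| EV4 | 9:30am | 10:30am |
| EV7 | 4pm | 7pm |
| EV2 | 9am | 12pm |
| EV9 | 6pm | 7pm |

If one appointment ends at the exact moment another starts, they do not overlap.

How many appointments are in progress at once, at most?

3

Sweep the timeline, counting +1 at each start and −1 at each end (ends before starts at a tie):
8:30am start EV1 → 1
9am start EV2 → 2
9:30am start EV4 → 3
10:30am end EV1 → 2
10:30am end EV4 → 1
10:30am start EV3 → 2
11:30am start EV5 → 3
12pm end EV2 → 2
12pm end EV3 → 1
12:30pm start EV6 → 2
2pm end EV6 → 1
2:30pm end EV5 → 0
4pm start EV7 → 1
6pm start EV8 → 2
6pm start EV9 → 3
7pm end EV7 → 2
7pm end EV9 → 1
8pm end EV8 → 0
Peak is 3, at 9:30am (EV1, EV2, EV4).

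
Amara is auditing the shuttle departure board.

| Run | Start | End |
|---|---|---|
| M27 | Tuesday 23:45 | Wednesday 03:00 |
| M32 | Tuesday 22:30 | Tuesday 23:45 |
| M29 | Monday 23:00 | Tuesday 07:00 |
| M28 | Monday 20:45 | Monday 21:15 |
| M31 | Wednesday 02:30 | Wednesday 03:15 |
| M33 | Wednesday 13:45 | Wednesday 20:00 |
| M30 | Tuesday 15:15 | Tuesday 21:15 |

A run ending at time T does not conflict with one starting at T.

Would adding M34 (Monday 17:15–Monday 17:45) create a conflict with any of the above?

M28: starts Monday 20:45 at or after M34 ends Monday 17:45 → clear.
M29: starts Monday 23:00 at or after M34 ends Monday 17:45 → clear.
M30: starts Tuesday 15:15 at or after M34 ends Monday 17:45 → clear.
M32: starts Tuesday 22:30 at or after M34 ends Monday 17:45 → clear.
M27: starts Tuesday 23:45 at or after M34 ends Monday 17:45 → clear.
M31: starts Wednesday 02:30 at or after M34 ends Monday 17:45 → clear.
M33: starts Wednesday 13:45 at or after M34 ends Monday 17:45 → clear.

No — it doesn't clash with anything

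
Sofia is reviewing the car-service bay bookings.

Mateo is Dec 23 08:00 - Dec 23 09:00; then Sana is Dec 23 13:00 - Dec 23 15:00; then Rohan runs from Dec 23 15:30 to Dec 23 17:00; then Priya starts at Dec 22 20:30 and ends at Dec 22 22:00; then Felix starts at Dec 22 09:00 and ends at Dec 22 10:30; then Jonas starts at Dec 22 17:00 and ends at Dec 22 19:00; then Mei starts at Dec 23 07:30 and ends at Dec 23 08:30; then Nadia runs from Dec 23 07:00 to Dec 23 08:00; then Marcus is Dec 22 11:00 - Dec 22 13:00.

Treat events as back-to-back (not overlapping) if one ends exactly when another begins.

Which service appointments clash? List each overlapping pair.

Mateo & Mei, Mei & Nadia

Sorted by start: Felix, Marcus, Jonas, Priya, Nadia, Mei, Mateo, Sana, Rohan.
Marcus starts after Felix ends, so nothing later overlaps Felix either.
Jonas starts after Marcus ends, so nothing later overlaps Marcus either.
Priya starts after Jonas ends, so nothing later overlaps Jonas either.
Nadia starts after Priya ends, so nothing later overlaps Priya either.
Mei starts before Nadia ends → Nadia and Mei overlap.
Mateo starts exactly when Nadia ends (back-to-back, no overlap), so nothing later overlaps Nadia either.
Mateo starts before Mei ends → Mei and Mateo overlap.
Sana starts after Mei ends, so nothing later overlaps Mei either.
Sana starts after Mateo ends, so nothing later overlaps Mateo either.
Rohan starts after Sana ends.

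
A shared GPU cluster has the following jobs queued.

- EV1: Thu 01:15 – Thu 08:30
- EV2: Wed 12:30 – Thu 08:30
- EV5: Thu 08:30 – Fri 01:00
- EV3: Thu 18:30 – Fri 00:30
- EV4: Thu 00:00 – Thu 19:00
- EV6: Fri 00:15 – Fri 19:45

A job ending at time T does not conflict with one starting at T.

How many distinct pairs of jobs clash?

Sorted by start: EV2, EV4, EV1, EV5, EV3, EV6.
EV4 starts before EV2 ends → EV2 and EV4 overlap.
EV1 starts before EV2 ends → EV2 and EV1 overlap.
EV5 starts exactly when EV2 ends (back-to-back, no overlap), so nothing later overlaps EV2 either.
EV1 starts before EV4 ends → EV4 and EV1 overlap.
EV5 starts before EV4 ends → EV4 and EV5 overlap.
EV3 starts before EV4 ends → EV4 and EV3 overlap.
EV6 starts after EV4 ends.
EV5 starts exactly when EV1 ends (back-to-back, no overlap), so nothing later overlaps EV1 either.
EV3 starts before EV5 ends → EV5 and EV3 overlap.
EV6 starts before EV5 ends → EV5 and EV6 overlap.
EV6 starts before EV3 ends → EV3 and EV6 overlap.
Overlapping pairs: EV1 & EV2, EV1 & EV4, EV2 & EV4, EV3 & EV4, EV3 & EV5, EV3 & EV6, EV4 & EV5, EV5 & EV6 — 8 in total.

8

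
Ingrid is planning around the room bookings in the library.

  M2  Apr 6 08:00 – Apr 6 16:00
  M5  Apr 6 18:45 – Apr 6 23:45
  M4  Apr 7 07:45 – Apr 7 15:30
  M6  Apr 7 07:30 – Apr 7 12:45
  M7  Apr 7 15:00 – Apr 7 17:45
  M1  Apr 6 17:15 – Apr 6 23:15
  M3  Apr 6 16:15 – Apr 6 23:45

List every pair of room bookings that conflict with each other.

Sorted by start: M2, M3, M1, M5, M6, M4, M7.
M3 starts after M2 ends, so M2 has no further overlaps.
M1 starts before M3 ends → M3 and M1 overlap.
M5 starts before M3 ends → M3 and M5 overlap.
M6 starts after M3 ends, so M3 has no further overlaps.
M5 starts before M1 ends → M1 and M5 overlap.
M6 starts after M1 ends, so M1 has no further overlaps.
M6 starts after M5 ends, so M5 has no further overlaps.
M4 starts before M6 ends → M6 and M4 overlap.
M7 starts after M6 ends.
M7 starts before M4 ends → M4 and M7 overlap.

M1 & M3, M1 & M5, M3 & M5, M4 & M6, M4 & M7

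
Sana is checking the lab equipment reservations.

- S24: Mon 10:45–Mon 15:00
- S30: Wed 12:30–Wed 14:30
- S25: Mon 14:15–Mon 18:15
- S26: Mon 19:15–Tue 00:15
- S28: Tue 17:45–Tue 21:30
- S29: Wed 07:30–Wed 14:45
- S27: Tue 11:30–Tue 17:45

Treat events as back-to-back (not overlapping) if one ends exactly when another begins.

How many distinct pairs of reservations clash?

Sorted by start: S24, S25, S26, S27, S28, S29, S30.
S25 starts before S24 ends → S24 and S25 overlap.
S26 starts after S24 ends — done with S24.
S26 starts after S25 ends — done with S25.
S27 starts after S26 ends — done with S26.
S28 starts exactly when S27 ends (back-to-back, no overlap) — done with S27.
S29 starts after S28 ends — done with S28.
S30 starts before S29 ends → S29 and S30 overlap.
Overlapping pairs: S24 & S25, S29 & S30 — 2 in total.

2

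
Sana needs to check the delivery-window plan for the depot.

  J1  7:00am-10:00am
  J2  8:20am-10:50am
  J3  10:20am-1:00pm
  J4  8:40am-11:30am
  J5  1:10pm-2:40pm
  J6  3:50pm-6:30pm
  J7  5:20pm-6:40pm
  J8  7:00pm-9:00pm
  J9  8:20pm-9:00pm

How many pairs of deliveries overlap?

Sorted by start: J1, J2, J4, J3, J5, J6, J7, J8, J9.
J2 starts before J1 ends → J1 and J2 overlap.
J4 starts before J1 ends → J1 and J4 overlap.
J3 starts after J1 ends — done with J1.
J4 starts before J2 ends → J2 and J4 overlap.
J3 starts before J2 ends → J2 and J3 overlap.
J5 starts after J2 ends — done with J2.
J3 starts before J4 ends → J4 and J3 overlap.
J5 starts after J4 ends — done with J4.
J5 starts after J3 ends — done with J3.
J6 starts after J5 ends — done with J5.
J7 starts before J6 ends → J6 and J7 overlap.
J8 starts after J6 ends — done with J6.
J8 starts after J7 ends — done with J7.
J9 starts before J8 ends → J8 and J9 overlap.
Overlapping pairs: J1 & J2, J1 & J4, J2 & J3, J2 & J4, J3 & J4, J6 & J7, J8 & J9 — 7 in total.

7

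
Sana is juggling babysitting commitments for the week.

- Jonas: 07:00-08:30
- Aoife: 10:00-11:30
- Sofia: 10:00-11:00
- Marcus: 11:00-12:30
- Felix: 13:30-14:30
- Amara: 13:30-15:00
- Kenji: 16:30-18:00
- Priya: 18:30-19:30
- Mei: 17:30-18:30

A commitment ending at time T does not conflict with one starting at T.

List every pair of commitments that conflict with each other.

Amara & Felix, Aoife & Marcus, Aoife & Sofia, Kenji & Mei

Sorted by start: Jonas, Aoife, Sofia, Marcus, Felix, Amara, Kenji, Mei, Priya.
Aoife starts after Jonas ends, so Jonas has no further overlaps.
Sofia starts before Aoife ends → Aoife and Sofia overlap.
Marcus starts before Aoife ends → Aoife and Marcus overlap.
Felix starts after Aoife ends, so Aoife has no further overlaps.
Marcus starts exactly when Sofia ends (back-to-back, no overlap), so Sofia has no further overlaps.
Felix starts after Marcus ends, so Marcus has no further overlaps.
Amara starts before Felix ends → Felix and Amara overlap.
Kenji starts after Felix ends, so Felix has no further overlaps.
Kenji starts after Amara ends, so Amara has no further overlaps.
Mei starts before Kenji ends → Kenji and Mei overlap.
Priya starts after Kenji ends.
Priya starts exactly when Mei ends (back-to-back, no overlap).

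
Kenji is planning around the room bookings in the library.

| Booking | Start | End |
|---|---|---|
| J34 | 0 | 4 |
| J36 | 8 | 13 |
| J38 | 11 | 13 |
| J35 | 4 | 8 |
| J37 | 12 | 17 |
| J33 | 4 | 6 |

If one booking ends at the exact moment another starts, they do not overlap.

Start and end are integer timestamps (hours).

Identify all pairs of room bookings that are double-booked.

Sorted by start: J34, J33, J35, J36, J38, J37.
J33 starts exactly when J34 ends (back-to-back, no overlap); J34 is clear from here.
J35 starts before J33 ends → J33 and J35 overlap.
J36 starts after J33 ends; J33 is clear from here.
J36 starts exactly when J35 ends (back-to-back, no overlap); J35 is clear from here.
J38 starts before J36 ends → J36 and J38 overlap.
J37 starts before J36 ends → J36 and J37 overlap.
J37 starts before J38 ends → J38 and J37 overlap.

J33 & J35, J36 & J37, J36 & J38, J37 & J38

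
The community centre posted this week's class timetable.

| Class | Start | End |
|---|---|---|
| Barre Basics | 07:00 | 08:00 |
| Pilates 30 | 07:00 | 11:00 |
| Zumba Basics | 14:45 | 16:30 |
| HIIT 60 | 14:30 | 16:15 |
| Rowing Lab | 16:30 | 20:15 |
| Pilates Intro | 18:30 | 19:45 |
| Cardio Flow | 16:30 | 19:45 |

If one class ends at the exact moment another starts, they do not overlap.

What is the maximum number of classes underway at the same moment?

3

Sort all start/end points and keep a running count:
07:00 start Barre Basics → 1
07:00 start Pilates 30 → 2
08:00 end Barre Basics → 1
11:00 end Pilates 30 → 0
14:30 start HIIT 60 → 1
14:45 start Zumba Basics → 2
16:15 end HIIT 60 → 1
16:30 end Zumba Basics → 0
16:30 start Cardio Flow → 1
16:30 start Rowing Lab → 2
18:30 start Pilates Intro → 3
19:45 end Cardio Flow → 2
19:45 end Pilates Intro → 1
20:15 end Rowing Lab → 0
Peak is 3, at 18:30 (Cardio Flow, Pilates Intro, Rowing Lab).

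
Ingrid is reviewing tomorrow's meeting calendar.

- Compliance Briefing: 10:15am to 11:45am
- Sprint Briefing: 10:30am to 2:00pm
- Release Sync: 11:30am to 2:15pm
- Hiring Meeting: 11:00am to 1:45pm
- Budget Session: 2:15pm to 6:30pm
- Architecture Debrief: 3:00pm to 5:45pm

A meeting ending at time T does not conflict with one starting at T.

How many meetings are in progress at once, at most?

Walk through starts and ends in time order (an end at T is processed before a start at T):
10:15am start Compliance Briefing → 1
10:30am start Sprint Briefing → 2
11:00am start Hiring Meeting → 3
11:30am start Release Sync → 4
11:45am end Compliance Briefing → 3
1:45pm end Hiring Meeting → 2
2:00pm end Sprint Briefing → 1
2:15pm end Release Sync → 0
2:15pm start Budget Session → 1
3:00pm start Architecture Debrief → 2
5:45pm end Architecture Debrief → 1
6:30pm end Budget Session → 0
Peak is 4, at 11:30am (Compliance Briefing, Hiring Meeting, Release Sync, Sprint Briefing).

4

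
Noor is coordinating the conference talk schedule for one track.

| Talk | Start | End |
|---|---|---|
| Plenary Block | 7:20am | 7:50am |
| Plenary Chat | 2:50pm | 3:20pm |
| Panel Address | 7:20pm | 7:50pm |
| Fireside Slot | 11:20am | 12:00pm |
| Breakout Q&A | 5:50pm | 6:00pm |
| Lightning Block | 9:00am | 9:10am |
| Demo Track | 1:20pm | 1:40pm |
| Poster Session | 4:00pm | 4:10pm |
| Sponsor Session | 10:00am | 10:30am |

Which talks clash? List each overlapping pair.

no overlapping pairs

Sorted by start: Plenary Block, Lightning Block, Sponsor Session, Fireside Slot, Demo Track, Plenary Chat, Poster Session, Breakout Q&A, Panel Address.
Lightning Block starts after Plenary Block ends, so nothing later overlaps Plenary Block either.
Sponsor Session starts after Lightning Block ends, so nothing later overlaps Lightning Block either.
Fireside Slot starts after Sponsor Session ends, so nothing later overlaps Sponsor Session either.
Demo Track starts after Fireside Slot ends, so nothing later overlaps Fireside Slot either.
Plenary Chat starts after Demo Track ends, so nothing later overlaps Demo Track either.
Poster Session starts after Plenary Chat ends, so nothing later overlaps Plenary Chat either.
Breakout Q&A starts after Poster Session ends, so nothing later overlaps Poster Session either.
Panel Address starts after Breakout Q&A ends.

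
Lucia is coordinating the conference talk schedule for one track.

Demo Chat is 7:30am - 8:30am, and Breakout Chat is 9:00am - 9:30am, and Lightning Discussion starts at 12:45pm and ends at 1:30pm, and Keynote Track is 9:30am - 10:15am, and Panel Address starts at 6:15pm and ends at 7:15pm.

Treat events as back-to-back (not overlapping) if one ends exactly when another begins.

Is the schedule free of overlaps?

Yes

Sorted by start: Demo Chat, Breakout Chat, Keynote Track, Lightning Discussion, Panel Address.
Breakout Chat starts after Demo Chat ends, so nothing later overlaps Demo Chat either.
Keynote Track starts exactly when Breakout Chat ends (back-to-back, no overlap), so nothing later overlaps Breakout Chat either.
Lightning Discussion starts after Keynote Track ends, so nothing later overlaps Keynote Track either.
Panel Address starts after Lightning Discussion ends.
Every pair is clear; the schedule has no overlaps.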